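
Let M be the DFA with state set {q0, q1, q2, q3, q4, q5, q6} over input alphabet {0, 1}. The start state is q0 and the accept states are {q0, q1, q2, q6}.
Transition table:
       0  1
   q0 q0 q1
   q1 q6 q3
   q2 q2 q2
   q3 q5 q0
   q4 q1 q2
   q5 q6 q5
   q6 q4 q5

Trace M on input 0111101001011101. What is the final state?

q2

q0 --0--> q0
q0 --1--> q1
q1 --1--> q3
q3 --1--> q0
q0 --1--> q1
q1 --0--> q6
q6 --1--> q5
q5 --0--> q6
q6 --0--> q4
q4 --1--> q2
q2 --0--> q2
q2 --1--> q2
q2 --1--> q2
q2 --1--> q2
q2 --0--> q2
q2 --1--> q2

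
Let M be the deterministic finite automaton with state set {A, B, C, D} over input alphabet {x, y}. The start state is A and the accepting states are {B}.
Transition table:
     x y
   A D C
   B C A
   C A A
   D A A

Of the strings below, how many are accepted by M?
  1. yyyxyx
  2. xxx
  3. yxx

0

yyyxyx: rejected
xxx: rejected
yxx: rejected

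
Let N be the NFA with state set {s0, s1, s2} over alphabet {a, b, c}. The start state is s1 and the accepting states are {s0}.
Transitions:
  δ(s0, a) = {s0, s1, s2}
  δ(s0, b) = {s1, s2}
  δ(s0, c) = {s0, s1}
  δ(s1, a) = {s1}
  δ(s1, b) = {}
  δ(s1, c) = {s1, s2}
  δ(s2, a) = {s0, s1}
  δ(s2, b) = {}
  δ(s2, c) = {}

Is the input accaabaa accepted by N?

Start: {s1}
read a: {s1}
read c: {s1, s2}
read c: {s1, s2}
read a: {s0, s1}
read a: {s0, s1, s2}
read b: {s1, s2}
read a: {s0, s1}
read a: {s0, s1, s2}
Reachable ∩ accepting = {s0} — nonempty.

accepted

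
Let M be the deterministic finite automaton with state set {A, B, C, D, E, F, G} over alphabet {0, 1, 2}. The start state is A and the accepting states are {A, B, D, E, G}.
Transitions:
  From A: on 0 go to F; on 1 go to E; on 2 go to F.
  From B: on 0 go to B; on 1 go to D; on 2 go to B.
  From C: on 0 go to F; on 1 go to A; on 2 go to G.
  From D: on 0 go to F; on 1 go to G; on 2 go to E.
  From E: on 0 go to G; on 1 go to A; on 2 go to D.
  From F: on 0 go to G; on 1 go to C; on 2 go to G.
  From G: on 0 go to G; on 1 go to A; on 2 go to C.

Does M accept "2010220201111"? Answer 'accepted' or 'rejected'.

A --2--> F
F --0--> G
G --1--> A
A --0--> F
F --2--> G
G --2--> C
C --0--> F
F --2--> G
G --0--> G
G --1--> A
A --1--> E
E --1--> A
A --1--> E
End in state E, which is an accepting state.

accepted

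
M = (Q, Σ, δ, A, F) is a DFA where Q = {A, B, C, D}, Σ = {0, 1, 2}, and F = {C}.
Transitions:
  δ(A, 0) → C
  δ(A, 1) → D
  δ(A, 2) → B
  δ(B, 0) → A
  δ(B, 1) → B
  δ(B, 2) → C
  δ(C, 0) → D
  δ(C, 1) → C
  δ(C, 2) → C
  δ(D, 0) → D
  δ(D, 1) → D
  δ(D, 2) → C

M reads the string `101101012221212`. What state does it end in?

C

A --1--> D
D --0--> D
D --1--> D
D --1--> D
D --0--> D
D --1--> D
D --0--> D
D --1--> D
D --2--> C
C --2--> C
C --2--> C
C --1--> C
C --2--> C
C --1--> C
C --2--> C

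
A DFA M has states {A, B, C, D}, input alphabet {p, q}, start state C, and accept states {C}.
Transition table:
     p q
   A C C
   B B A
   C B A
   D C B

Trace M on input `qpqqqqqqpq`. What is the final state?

A

C --q--> A
A --p--> C
C --q--> A
A --q--> C
C --q--> A
A --q--> C
C --q--> A
A --q--> C
C --p--> B
B --q--> A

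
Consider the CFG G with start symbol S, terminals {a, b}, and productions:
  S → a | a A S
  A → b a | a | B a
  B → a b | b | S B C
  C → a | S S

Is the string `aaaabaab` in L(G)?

no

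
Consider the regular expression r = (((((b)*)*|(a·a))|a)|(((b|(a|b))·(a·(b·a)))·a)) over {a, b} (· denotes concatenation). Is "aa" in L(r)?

yes

The left alternative ((((b)*)*|(a·a))|a) matches aa.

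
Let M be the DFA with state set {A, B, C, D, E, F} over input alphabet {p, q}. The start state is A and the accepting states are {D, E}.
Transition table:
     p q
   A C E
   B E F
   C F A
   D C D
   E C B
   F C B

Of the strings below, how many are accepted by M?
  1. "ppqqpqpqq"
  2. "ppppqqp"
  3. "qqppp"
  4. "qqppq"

1

"ppqqpqpqq": accepted
"ppppqqp": rejected
"qqppp": rejected
"qqppq": rejected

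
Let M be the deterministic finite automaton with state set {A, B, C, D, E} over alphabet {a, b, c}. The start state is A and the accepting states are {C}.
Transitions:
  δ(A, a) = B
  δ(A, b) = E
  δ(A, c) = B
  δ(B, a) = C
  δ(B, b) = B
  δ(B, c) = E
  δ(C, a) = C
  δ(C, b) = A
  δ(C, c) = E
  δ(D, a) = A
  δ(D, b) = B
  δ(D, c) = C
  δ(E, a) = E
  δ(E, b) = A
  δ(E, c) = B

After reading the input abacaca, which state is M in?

A --a--> B
B --b--> B
B --a--> C
C --c--> E
E --a--> E
E --c--> B
B --a--> C

C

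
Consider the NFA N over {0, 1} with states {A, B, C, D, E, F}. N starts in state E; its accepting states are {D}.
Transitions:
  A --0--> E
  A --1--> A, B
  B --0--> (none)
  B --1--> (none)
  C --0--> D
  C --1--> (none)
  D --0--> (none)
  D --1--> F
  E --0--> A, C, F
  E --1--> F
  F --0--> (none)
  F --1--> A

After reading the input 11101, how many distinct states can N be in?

1

Start: {E}
read 1: {F}
read 1: {A}
read 1: {A, B}
read 0: {E}
read 1: {F}
Final reachable set {F} has 1 state.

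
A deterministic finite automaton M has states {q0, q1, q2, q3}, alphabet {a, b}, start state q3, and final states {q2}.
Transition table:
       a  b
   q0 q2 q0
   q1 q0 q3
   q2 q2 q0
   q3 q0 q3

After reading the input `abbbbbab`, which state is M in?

q3 --a--> q0
q0 --b--> q0
q0 --b--> q0
q0 --b--> q0
q0 --b--> q0
q0 --b--> q0
q0 --a--> q2
q2 --b--> q0

q0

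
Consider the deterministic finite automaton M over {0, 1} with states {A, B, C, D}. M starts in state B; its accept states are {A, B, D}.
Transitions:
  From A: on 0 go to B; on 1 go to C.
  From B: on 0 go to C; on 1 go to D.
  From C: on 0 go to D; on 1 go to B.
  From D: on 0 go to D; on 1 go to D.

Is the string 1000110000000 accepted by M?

B --1--> D
D --0--> D
D --0--> D
D --0--> D
D --1--> D
D --1--> D
D --0--> D
D --0--> D
D --0--> D
D --0--> D
D --0--> D
D --0--> D
D --0--> D
End in state D, which is an accepting state.

accepted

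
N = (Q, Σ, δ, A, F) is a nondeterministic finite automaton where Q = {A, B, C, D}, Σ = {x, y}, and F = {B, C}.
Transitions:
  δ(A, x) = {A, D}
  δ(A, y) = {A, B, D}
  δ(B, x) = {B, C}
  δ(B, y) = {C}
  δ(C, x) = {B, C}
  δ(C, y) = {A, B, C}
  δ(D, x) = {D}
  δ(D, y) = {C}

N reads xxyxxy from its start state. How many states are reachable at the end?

Start: {A}
read x: {A, D}
read x: {A, D}
read y: {A, B, C, D}
read x: {A, B, C, D}
read x: {A, B, C, D}
read y: {A, B, C, D}
Final reachable set {A, B, C, D} has 4 states.

4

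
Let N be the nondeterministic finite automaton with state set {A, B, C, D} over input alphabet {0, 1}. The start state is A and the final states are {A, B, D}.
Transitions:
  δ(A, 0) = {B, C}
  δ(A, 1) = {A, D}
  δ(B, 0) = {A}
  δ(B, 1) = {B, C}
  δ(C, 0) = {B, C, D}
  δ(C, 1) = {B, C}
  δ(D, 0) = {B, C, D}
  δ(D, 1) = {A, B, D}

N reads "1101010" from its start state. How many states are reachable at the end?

4

Start: {A}
read 1: {A, D}
read 1: {A, B, D}
read 0: {A, B, C, D}
read 1: {A, B, C, D}
read 0: {A, B, C, D}
read 1: {A, B, C, D}
read 0: {A, B, C, D}
Final reachable set {A, B, C, D} has 4 states.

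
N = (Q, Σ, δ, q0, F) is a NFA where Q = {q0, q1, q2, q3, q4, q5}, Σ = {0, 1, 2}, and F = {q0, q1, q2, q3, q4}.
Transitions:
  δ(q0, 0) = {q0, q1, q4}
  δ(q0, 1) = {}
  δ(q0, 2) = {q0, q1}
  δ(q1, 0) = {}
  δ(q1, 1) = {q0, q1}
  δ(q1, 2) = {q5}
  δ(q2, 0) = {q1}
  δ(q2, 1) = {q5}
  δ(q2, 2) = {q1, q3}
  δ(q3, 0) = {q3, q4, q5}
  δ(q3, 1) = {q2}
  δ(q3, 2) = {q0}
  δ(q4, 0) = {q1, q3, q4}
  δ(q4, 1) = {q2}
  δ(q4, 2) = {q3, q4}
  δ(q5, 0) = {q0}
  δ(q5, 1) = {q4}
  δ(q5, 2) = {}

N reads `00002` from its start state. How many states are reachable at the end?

5

Start: {q0}
read 0: {q0, q1, q4}
read 0: {q0, q1, q3, q4}
read 0: {q0, q1, q3, q4, q5}
read 0: {q0, q1, q3, q4, q5}
read 2: {q0, q1, q3, q4, q5}
Final reachable set {q0, q1, q3, q4, q5} has 5 states.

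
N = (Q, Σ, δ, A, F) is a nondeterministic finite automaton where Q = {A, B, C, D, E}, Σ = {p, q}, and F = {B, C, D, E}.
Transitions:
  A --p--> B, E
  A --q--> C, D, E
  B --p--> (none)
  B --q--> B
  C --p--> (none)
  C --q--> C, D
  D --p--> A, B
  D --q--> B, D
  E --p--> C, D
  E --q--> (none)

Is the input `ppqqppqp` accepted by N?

Start: {A}
read p: {B, E}
read p: {C, D}
read q: {B, C, D}
read q: {B, C, D}
read p: {A, B}
read p: {B, E}
read q: {B}
read p: {}
Reachable ∩ accepting = {} — empty.

rejected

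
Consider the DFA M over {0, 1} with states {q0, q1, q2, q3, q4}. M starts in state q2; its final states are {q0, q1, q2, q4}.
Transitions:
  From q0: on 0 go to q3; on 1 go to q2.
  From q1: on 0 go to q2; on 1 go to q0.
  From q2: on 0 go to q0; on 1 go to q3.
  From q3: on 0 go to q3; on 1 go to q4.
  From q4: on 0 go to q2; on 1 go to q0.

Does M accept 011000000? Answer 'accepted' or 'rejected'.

q2 --0--> q0
q0 --1--> q2
q2 --1--> q3
q3 --0--> q3
q3 --0--> q3
q3 --0--> q3
q3 --0--> q3
q3 --0--> q3
q3 --0--> q3
End in state q3, which is not an accepting state.

rejected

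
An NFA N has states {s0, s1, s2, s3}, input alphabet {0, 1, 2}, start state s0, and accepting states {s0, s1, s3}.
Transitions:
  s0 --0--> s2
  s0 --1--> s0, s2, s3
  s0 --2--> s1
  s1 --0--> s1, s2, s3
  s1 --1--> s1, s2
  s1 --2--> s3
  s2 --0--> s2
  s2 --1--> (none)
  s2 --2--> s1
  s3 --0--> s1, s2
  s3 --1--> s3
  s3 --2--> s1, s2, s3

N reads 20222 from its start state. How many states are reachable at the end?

3

Start: {s0}
read 2: {s1}
read 0: {s1, s2, s3}
read 2: {s1, s2, s3}
read 2: {s1, s2, s3}
read 2: {s1, s2, s3}
Final reachable set {s1, s2, s3} has 3 states.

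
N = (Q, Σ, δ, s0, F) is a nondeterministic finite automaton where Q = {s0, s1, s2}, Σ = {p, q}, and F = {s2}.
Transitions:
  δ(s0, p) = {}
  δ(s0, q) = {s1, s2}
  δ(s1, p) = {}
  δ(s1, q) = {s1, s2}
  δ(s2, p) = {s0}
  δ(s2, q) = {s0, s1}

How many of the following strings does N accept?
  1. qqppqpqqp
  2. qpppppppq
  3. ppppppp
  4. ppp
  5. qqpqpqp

0

qqppqpqqp: rejected
qpppppppq: rejected
ppppppp: rejected
ppp: rejected
qqpqpqp: rejected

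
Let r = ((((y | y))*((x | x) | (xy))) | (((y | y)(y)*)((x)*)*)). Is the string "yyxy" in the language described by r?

The left alternative (((y|y))*((x|x)|(xy))) matches yyxy.

yes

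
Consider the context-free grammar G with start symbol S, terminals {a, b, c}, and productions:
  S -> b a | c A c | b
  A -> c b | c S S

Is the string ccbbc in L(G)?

yes

S ⇒ cAc ⇒ ccSSc ⇒ ccbSc ⇒ ccbbc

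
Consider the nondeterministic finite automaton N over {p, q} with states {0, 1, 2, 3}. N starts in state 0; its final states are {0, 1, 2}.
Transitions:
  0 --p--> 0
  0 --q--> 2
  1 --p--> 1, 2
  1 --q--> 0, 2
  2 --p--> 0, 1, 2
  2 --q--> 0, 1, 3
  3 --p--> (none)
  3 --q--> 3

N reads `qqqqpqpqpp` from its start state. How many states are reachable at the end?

Start: {0}
read q: {2}
read q: {0, 1, 3}
read q: {0, 2, 3}
read q: {0, 1, 2, 3}
read p: {0, 1, 2}
read q: {0, 1, 2, 3}
read p: {0, 1, 2}
read q: {0, 1, 2, 3}
read p: {0, 1, 2}
read p: {0, 1, 2}
Final reachable set {0, 1, 2} has 3 states.

3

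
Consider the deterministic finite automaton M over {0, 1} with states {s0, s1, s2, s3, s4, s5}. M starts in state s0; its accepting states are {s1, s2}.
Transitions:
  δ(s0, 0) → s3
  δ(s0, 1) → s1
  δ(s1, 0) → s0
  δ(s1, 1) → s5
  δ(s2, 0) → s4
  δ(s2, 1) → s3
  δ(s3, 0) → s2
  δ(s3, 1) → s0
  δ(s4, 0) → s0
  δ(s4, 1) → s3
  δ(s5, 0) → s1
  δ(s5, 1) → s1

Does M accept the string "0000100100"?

s0 --0--> s3
s3 --0--> s2
s2 --0--> s4
s4 --0--> s0
s0 --1--> s1
s1 --0--> s0
s0 --0--> s3
s3 --1--> s0
s0 --0--> s3
s3 --0--> s2
End in state s2, which is an accepting state.

accepted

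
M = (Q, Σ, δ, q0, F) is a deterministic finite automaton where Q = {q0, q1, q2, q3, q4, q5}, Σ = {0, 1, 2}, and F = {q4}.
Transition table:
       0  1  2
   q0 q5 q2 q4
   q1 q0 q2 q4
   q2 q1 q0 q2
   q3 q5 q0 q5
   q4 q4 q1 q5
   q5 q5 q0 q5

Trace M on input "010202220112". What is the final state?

q2

q0 --0--> q5
q5 --1--> q0
q0 --0--> q5
q5 --2--> q5
q5 --0--> q5
q5 --2--> q5
q5 --2--> q5
q5 --2--> q5
q5 --0--> q5
q5 --1--> q0
q0 --1--> q2
q2 --2--> q2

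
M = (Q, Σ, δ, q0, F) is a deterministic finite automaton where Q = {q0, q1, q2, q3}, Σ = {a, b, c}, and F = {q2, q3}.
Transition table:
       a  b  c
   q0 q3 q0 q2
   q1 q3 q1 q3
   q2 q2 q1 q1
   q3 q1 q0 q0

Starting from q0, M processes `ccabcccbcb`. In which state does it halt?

q0 --c--> q2
q2 --c--> q1
q1 --a--> q3
q3 --b--> q0
q0 --c--> q2
q2 --c--> q1
q1 --c--> q3
q3 --b--> q0
q0 --c--> q2
q2 --b--> q1

q1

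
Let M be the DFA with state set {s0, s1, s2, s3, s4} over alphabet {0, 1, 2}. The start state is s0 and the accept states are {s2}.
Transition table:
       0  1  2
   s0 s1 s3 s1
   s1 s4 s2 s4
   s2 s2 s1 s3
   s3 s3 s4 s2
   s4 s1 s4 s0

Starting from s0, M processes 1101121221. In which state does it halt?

s0 --1--> s3
s3 --1--> s4
s4 --0--> s1
s1 --1--> s2
s2 --1--> s1
s1 --2--> s4
s4 --1--> s4
s4 --2--> s0
s0 --2--> s1
s1 --1--> s2

s2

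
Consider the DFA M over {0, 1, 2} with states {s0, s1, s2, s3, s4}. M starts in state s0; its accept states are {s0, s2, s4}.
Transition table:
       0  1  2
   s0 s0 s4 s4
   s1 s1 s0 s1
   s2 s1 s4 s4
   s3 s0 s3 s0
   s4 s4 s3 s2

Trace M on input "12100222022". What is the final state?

s1

s0 --1--> s4
s4 --2--> s2
s2 --1--> s4
s4 --0--> s4
s4 --0--> s4
s4 --2--> s2
s2 --2--> s4
s4 --2--> s2
s2 --0--> s1
s1 --2--> s1
s1 --2--> s1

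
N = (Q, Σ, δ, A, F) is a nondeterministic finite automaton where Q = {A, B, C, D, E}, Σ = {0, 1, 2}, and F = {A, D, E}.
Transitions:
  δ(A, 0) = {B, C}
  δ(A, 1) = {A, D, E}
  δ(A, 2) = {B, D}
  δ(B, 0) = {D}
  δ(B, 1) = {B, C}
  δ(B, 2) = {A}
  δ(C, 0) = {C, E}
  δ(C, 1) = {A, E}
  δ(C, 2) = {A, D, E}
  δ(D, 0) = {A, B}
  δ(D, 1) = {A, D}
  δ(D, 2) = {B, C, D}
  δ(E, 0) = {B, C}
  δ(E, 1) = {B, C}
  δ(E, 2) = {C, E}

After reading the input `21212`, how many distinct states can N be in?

Start: {A}
read 2: {B, D}
read 1: {A, B, C, D}
read 2: {A, B, C, D, E}
read 1: {A, B, C, D, E}
read 2: {A, B, C, D, E}
Final reachable set {A, B, C, D, E} has 5 states.

5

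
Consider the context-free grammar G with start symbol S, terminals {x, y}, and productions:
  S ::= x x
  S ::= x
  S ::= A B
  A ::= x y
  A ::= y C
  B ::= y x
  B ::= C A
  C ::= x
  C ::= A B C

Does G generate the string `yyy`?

no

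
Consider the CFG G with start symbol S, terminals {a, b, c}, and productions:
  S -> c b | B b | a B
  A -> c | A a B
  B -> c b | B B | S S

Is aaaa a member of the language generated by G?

no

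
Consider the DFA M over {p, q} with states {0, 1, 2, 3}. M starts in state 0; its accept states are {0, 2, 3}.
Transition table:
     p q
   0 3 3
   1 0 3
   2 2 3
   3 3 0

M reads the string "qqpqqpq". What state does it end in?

0 --q--> 3
3 --q--> 0
0 --p--> 3
3 --q--> 0
0 --q--> 3
3 --p--> 3
3 --q--> 0

0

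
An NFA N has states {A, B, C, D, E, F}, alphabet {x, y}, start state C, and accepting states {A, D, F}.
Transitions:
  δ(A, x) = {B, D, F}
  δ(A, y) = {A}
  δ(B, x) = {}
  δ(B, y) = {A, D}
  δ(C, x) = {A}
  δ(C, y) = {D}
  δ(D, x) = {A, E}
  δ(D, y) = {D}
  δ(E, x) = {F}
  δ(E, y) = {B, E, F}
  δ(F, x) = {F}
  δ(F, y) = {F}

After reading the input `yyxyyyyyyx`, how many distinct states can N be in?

5

Start: {C}
read y: {D}
read y: {D}
read x: {A, E}
read y: {A, B, E, F}
read y: {A, B, D, E, F}
read y: {A, B, D, E, F}
read y: {A, B, D, E, F}
read y: {A, B, D, E, F}
read y: {A, B, D, E, F}
read x: {A, B, D, E, F}
Final reachable set {A, B, D, E, F} has 5 states.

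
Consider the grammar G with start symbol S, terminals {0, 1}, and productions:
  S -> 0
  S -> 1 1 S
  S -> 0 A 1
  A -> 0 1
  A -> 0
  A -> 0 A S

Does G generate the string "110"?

yes

S ⇒ 11S ⇒ 110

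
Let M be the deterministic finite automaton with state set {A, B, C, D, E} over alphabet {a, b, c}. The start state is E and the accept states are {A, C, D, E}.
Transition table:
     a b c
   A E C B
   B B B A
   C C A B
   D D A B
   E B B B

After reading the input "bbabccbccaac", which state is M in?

E --b--> B
B --b--> B
B --a--> B
B --b--> B
B --c--> A
A --c--> B
B --b--> B
B --c--> A
A --c--> B
B --a--> B
B --a--> B
B --c--> A

A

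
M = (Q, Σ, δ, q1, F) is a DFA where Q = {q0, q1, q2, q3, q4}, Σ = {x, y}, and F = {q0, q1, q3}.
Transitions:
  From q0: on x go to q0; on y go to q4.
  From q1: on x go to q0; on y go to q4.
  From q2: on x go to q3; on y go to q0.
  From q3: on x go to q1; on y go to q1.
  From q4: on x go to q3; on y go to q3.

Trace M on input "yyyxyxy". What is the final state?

q1

q1 --y--> q4
q4 --y--> q3
q3 --y--> q1
q1 --x--> q0
q0 --y--> q4
q4 --x--> q3
q3 --y--> q1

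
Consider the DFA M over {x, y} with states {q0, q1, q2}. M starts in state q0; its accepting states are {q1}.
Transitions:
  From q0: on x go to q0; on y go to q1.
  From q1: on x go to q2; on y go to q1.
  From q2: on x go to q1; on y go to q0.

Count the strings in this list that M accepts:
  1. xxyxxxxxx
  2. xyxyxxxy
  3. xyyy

xxyxxxxxx: accepted
xyxyxxxy: accepted
xyyy: accepted

3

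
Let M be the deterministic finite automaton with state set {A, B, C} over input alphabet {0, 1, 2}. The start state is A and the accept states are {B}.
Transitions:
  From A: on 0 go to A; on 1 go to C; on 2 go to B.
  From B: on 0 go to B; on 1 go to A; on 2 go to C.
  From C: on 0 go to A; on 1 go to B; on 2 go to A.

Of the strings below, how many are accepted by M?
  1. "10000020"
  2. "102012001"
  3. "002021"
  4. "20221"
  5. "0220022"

2

"10000020": accepted
"102012001": rejected
"002021": accepted
"20221": rejected
"0220022": rejected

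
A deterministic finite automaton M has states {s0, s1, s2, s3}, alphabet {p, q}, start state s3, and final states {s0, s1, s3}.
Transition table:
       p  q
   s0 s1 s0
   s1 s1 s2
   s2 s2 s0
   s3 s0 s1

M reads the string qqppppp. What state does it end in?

s3 --q--> s1
s1 --q--> s2
s2 --p--> s2
s2 --p--> s2
s2 --p--> s2
s2 --p--> s2
s2 --p--> s2

s2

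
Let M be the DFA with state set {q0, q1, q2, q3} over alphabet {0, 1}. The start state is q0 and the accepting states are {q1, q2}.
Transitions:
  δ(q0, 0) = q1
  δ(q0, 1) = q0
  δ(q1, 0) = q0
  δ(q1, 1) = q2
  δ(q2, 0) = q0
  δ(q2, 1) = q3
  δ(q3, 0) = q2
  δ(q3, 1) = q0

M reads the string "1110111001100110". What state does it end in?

q0 --1--> q0
q0 --1--> q0
q0 --1--> q0
q0 --0--> q1
q1 --1--> q2
q2 --1--> q3
q3 --1--> q0
q0 --0--> q1
q1 --0--> q0
q0 --1--> q0
q0 --1--> q0
q0 --0--> q1
q1 --0--> q0
q0 --1--> q0
q0 --1--> q0
q0 --0--> q1

q1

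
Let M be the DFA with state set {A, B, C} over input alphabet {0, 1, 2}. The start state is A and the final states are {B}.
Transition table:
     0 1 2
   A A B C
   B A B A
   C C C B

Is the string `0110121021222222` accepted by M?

A --0--> A
A --1--> B
B --1--> B
B --0--> A
A --1--> B
B --2--> A
A --1--> B
B --0--> A
A --2--> C
C --1--> C
C --2--> B
B --2--> A
A --2--> C
C --2--> B
B --2--> A
A --2--> C
End in state C, which is not an accepting state.

rejected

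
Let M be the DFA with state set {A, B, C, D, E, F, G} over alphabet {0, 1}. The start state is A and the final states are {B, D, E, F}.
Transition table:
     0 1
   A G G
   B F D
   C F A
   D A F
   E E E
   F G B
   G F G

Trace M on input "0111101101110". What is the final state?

A --0--> G
G --1--> G
G --1--> G
G --1--> G
G --1--> G
G --0--> F
F --1--> B
B --1--> D
D --0--> A
A --1--> G
G --1--> G
G --1--> G
G --0--> F

F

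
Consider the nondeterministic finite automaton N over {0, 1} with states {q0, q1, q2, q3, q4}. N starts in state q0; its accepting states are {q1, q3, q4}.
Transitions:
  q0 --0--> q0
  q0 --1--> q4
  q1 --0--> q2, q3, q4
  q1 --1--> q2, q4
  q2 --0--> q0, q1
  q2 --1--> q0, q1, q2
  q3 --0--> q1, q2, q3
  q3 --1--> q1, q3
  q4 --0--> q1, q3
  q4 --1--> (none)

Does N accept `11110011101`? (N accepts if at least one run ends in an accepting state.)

Start: {q0}
read 1: {q4}
read 1: {}
The reachable set is empty and stays empty for the remaining 9 symbols.
Reachable ∩ accepting = {} — empty.

rejected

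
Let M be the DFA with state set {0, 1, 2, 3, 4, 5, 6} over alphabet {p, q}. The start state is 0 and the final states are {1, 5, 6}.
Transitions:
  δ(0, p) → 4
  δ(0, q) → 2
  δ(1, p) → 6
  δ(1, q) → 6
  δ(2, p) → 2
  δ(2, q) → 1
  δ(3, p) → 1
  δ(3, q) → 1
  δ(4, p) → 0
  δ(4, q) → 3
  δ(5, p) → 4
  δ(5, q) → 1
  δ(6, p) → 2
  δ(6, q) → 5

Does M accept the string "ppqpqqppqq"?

accepted

0 --p--> 4
4 --p--> 0
0 --q--> 2
2 --p--> 2
2 --q--> 1
1 --q--> 6
6 --p--> 2
2 --p--> 2
2 --q--> 1
1 --q--> 6
End in state 6, which is an accepting state.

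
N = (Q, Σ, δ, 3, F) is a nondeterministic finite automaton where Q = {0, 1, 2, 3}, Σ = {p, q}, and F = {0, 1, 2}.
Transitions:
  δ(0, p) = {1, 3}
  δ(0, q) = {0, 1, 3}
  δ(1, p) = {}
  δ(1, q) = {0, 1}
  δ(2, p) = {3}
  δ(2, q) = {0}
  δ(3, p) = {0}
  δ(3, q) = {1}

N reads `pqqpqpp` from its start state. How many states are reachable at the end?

Start: {3}
read p: {0}
read q: {0, 1, 3}
read q: {0, 1, 3}
read p: {0, 1, 3}
read q: {0, 1, 3}
read p: {0, 1, 3}
read p: {0, 1, 3}
Final reachable set {0, 1, 3} has 3 states.

3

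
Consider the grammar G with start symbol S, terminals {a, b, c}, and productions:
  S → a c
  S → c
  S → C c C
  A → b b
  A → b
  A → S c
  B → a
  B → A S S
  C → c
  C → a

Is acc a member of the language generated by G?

S ⇒ CcC ⇒ acC ⇒ acc

yes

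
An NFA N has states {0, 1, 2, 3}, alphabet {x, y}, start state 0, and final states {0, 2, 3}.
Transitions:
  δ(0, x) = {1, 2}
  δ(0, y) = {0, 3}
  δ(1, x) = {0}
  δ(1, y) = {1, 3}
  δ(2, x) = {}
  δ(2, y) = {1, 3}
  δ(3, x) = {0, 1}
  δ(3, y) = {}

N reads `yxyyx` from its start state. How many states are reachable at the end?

3

Start: {0}
read y: {0, 3}
read x: {0, 1, 2}
read y: {0, 1, 3}
read y: {0, 1, 3}
read x: {0, 1, 2}
Final reachable set {0, 1, 2} has 3 states.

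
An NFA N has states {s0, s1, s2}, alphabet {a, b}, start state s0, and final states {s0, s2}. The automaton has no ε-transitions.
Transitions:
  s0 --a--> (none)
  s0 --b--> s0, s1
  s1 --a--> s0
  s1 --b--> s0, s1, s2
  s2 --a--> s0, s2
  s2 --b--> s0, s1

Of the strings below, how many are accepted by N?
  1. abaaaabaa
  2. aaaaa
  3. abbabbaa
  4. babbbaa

abaaaabaa: rejected
aaaaa: rejected
abbabbaa: rejected
babbbaa: accepted

1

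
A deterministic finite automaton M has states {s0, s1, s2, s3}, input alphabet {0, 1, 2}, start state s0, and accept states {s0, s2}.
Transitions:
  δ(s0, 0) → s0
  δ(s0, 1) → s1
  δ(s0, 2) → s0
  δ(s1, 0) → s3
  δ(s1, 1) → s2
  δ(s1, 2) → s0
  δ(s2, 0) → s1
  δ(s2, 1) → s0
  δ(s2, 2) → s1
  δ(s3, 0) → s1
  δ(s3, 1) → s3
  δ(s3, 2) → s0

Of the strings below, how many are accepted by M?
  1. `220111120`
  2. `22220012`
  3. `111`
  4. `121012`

4

`220111120`: accepted
`22220012`: accepted
`111`: accepted
`121012`: accepted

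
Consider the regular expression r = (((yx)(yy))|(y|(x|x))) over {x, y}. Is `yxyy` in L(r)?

The left alternative ((yx)(yy)) matches yxyy.

yes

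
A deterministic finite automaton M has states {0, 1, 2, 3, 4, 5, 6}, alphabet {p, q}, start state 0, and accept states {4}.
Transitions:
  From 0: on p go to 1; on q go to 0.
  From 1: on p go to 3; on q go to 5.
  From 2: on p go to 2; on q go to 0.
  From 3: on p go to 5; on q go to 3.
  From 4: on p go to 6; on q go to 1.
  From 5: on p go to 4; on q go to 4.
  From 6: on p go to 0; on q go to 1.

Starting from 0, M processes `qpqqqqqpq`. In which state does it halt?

0 --q--> 0
0 --p--> 1
1 --q--> 5
5 --q--> 4
4 --q--> 1
1 --q--> 5
5 --q--> 4
4 --p--> 6
6 --q--> 1

1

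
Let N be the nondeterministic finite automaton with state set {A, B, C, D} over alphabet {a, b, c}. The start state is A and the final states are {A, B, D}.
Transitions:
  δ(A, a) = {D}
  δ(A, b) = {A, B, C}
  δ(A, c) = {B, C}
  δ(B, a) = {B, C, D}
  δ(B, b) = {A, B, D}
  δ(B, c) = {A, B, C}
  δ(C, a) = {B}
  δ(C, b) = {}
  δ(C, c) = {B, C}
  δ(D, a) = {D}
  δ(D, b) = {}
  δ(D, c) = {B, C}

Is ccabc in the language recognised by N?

Start: {A}
read c: {B, C}
read c: {A, B, C}
read a: {B, C, D}
read b: {A, B, D}
read c: {A, B, C}
Reachable ∩ accepting = {A, B} — nonempty.

accepted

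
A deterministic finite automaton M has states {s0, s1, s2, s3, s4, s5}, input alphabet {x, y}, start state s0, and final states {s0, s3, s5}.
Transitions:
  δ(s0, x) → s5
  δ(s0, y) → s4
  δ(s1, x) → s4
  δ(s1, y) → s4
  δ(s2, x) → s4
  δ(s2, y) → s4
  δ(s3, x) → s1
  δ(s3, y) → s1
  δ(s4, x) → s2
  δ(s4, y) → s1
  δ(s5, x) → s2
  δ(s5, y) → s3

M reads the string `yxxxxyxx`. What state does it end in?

s0 --y--> s4
s4 --x--> s2
s2 --x--> s4
s4 --x--> s2
s2 --x--> s4
s4 --y--> s1
s1 --x--> s4
s4 --x--> s2

s2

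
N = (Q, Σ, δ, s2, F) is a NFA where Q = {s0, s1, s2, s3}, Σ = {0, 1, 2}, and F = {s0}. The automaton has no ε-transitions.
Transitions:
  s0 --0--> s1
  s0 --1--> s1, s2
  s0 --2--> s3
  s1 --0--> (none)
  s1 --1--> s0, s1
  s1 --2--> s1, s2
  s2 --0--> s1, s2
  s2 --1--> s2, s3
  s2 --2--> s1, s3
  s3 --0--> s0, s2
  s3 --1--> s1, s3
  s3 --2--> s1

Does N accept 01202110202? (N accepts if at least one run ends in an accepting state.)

Start: {s2}
read 0: {s1, s2}
read 1: {s0, s1, s2, s3}
read 2: {s1, s2, s3}
read 0: {s0, s1, s2}
read 2: {s1, s2, s3}
read 1: {s0, s1, s2, s3}
read 1: {s0, s1, s2, s3}
read 0: {s0, s1, s2}
read 2: {s1, s2, s3}
read 0: {s0, s1, s2}
read 2: {s1, s2, s3}
Reachable ∩ accepting = {} — empty.

rejected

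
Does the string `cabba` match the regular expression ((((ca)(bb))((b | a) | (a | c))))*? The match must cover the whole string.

Split into 1 piece cabba; each matches (((ca)(bb))((b|a)|(a|c))).

yes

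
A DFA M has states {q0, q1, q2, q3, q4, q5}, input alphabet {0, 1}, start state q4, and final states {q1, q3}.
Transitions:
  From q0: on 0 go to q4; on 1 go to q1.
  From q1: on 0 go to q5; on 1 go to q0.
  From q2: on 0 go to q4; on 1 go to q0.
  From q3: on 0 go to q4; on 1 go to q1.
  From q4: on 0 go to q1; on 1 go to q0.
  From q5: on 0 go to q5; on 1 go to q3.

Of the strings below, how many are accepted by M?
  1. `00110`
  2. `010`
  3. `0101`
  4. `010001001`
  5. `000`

0

`00110`: rejected
`010`: rejected
`0101`: rejected
`010001001`: rejected
`000`: rejected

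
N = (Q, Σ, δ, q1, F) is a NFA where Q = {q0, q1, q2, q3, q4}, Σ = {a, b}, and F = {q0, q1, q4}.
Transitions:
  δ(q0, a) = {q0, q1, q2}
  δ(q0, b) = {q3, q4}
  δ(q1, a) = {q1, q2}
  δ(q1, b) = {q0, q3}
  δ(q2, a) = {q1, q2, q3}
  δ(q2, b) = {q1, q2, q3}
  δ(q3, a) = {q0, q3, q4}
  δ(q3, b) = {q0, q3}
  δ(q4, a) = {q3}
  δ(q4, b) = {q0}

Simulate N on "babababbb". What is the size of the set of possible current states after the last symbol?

Start: {q1}
read b: {q0, q3}
read a: {q0, q1, q2, q3, q4}
read b: {q0, q1, q2, q3, q4}
read a: {q0, q1, q2, q3, q4}
read b: {q0, q1, q2, q3, q4}
read a: {q0, q1, q2, q3, q4}
read b: {q0, q1, q2, q3, q4}
read b: {q0, q1, q2, q3, q4}
read b: {q0, q1, q2, q3, q4}
Final reachable set {q0, q1, q2, q3, q4} has 5 states.

5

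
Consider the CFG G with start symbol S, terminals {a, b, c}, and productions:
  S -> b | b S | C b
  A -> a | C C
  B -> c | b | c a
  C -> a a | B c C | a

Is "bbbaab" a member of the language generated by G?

yes

S ⇒ bS ⇒ bbS ⇒ bbbS ⇒ bbbCb ⇒ bbbaab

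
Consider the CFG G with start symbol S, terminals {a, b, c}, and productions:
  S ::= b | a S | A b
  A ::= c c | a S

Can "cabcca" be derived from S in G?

no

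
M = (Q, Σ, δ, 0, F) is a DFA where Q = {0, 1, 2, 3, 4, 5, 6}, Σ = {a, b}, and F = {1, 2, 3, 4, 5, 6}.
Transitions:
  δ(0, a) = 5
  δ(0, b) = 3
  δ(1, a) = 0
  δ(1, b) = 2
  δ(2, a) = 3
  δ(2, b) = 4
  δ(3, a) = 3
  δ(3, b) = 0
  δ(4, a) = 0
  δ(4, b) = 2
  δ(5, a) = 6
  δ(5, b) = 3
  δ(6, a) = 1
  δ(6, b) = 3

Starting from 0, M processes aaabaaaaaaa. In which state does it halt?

3

0 --a--> 5
5 --a--> 6
6 --a--> 1
1 --b--> 2
2 --a--> 3
3 --a--> 3
3 --a--> 3
3 --a--> 3
3 --a--> 3
3 --a--> 3
3 --a--> 3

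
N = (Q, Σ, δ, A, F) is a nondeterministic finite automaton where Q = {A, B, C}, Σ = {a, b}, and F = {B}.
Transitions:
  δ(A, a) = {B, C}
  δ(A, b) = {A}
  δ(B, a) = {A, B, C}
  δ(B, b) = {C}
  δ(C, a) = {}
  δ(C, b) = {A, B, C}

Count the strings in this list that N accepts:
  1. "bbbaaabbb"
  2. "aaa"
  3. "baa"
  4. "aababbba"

"bbbaaabbb": accepted
"aaa": accepted
"baa": accepted
"aababbba": accepted

4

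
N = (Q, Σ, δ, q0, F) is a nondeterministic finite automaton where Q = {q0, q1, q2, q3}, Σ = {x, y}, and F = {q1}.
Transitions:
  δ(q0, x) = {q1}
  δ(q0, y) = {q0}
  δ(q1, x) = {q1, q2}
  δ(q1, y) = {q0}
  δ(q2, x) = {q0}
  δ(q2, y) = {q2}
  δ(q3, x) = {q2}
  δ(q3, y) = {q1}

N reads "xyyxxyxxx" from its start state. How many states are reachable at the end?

Start: {q0}
read x: {q1}
read y: {q0}
read y: {q0}
read x: {q1}
read x: {q1, q2}
read y: {q0, q2}
read x: {q0, q1}
read x: {q1, q2}
read x: {q0, q1, q2}
Final reachable set {q0, q1, q2} has 3 states.

3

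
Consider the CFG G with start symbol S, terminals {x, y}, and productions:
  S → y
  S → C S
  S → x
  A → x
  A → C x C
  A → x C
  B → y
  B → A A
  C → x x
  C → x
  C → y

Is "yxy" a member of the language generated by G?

yes

S ⇒ CS ⇒ yS ⇒ yCS ⇒ yxS ⇒ yxy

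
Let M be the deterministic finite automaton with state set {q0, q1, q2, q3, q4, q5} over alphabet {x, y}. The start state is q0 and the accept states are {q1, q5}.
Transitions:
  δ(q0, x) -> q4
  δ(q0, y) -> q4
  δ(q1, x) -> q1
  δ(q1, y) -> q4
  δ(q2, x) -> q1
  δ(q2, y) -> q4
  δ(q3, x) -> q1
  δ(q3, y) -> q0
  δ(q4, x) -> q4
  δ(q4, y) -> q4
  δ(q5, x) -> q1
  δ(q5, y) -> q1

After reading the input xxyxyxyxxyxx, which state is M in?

q0 --x--> q4
q4 --x--> q4
q4 --y--> q4
q4 --x--> q4
q4 --y--> q4
q4 --x--> q4
q4 --y--> q4
q4 --x--> q4
q4 --x--> q4
q4 --y--> q4
q4 --x--> q4
q4 --x--> q4

q4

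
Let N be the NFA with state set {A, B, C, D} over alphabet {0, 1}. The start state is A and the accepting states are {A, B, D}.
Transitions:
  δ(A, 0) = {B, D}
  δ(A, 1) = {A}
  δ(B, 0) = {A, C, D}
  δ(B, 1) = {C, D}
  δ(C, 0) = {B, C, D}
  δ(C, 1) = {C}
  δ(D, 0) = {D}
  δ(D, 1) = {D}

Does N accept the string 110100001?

Start: {A}
read 1: {A}
read 1: {A}
read 0: {B, D}
read 1: {C, D}
read 0: {B, C, D}
read 0: {A, B, C, D}
read 0: {A, B, C, D}
read 0: {A, B, C, D}
read 1: {A, C, D}
Reachable ∩ accepting = {A, D} — nonempty.

accepted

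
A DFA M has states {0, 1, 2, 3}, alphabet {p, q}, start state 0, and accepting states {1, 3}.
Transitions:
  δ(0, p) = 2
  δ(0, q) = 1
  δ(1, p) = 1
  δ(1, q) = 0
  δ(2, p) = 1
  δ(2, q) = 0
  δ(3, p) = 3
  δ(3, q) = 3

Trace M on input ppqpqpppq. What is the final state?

0

0 --p--> 2
2 --p--> 1
1 --q--> 0
0 --p--> 2
2 --q--> 0
0 --p--> 2
2 --p--> 1
1 --p--> 1
1 --q--> 0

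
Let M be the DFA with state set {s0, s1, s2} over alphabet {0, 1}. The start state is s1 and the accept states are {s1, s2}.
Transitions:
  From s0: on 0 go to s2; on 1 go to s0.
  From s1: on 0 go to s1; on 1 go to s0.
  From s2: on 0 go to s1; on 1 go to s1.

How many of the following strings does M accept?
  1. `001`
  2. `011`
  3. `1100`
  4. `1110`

2

`001`: rejected
`011`: rejected
`1100`: accepted
`1110`: accepted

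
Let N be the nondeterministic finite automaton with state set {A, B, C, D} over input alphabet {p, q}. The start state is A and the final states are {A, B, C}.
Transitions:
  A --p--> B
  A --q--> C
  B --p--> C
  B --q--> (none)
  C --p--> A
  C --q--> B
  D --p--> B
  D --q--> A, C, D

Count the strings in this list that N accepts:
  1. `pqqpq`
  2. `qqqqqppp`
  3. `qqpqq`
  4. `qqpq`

1

`pqqpq`: rejected
`qqqqqppp`: rejected
`qqpqq`: rejected
`qqpq`: accepted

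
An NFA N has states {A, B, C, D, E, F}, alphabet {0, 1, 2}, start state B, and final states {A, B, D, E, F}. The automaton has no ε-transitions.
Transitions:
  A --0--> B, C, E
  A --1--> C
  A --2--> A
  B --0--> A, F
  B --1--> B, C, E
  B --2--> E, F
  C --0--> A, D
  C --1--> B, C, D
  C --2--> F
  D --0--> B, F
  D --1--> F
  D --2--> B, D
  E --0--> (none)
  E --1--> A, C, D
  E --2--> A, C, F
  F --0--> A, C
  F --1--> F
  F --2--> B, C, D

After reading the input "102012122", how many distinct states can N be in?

Start: {B}
read 1: {B, C, E}
read 0: {A, D, F}
read 2: {A, B, C, D}
read 0: {A, B, C, D, E, F}
read 1: {A, B, C, D, E, F}
read 2: {A, B, C, D, E, F}
read 1: {A, B, C, D, E, F}
read 2: {A, B, C, D, E, F}
read 2: {A, B, C, D, E, F}
Final reachable set {A, B, C, D, E, F} has 6 states.

6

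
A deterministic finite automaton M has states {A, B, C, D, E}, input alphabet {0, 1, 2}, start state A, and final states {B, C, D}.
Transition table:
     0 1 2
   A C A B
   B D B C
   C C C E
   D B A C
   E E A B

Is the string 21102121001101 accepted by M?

A --2--> B
B --1--> B
B --1--> B
B --0--> D
D --2--> C
C --1--> C
C --2--> E
E --1--> A
A --0--> C
C --0--> C
C --1--> C
C --1--> C
C --0--> C
C --1--> C
End in state C, which is an accepting state.

accepted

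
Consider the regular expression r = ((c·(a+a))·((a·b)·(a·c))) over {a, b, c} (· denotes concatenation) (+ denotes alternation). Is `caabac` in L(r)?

Split as ca·abac: (c·(a+a)) matches ca and ((a·b)·(a·c)) matches abac.

yes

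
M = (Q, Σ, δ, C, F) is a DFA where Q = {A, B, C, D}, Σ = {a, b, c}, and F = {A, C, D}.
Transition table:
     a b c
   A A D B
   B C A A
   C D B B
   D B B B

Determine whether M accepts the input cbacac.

C --c--> B
B --b--> A
A --a--> A
A --c--> B
B --a--> C
C --c--> B
End in state B, which is not an accepting state.

rejected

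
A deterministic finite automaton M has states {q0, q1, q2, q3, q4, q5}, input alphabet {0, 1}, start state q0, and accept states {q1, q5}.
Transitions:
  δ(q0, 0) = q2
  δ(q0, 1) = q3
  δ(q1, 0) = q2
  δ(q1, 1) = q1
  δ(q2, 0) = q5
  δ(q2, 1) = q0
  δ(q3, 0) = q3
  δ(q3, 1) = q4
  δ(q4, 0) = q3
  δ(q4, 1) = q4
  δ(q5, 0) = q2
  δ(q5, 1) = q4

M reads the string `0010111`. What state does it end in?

q0 --0--> q2
q2 --0--> q5
q5 --1--> q4
q4 --0--> q3
q3 --1--> q4
q4 --1--> q4
q4 --1--> q4

q4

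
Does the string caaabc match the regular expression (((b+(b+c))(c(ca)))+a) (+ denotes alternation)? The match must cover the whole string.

Neither ((b+(b+c))(c(ca))) nor a matches caaabc.

no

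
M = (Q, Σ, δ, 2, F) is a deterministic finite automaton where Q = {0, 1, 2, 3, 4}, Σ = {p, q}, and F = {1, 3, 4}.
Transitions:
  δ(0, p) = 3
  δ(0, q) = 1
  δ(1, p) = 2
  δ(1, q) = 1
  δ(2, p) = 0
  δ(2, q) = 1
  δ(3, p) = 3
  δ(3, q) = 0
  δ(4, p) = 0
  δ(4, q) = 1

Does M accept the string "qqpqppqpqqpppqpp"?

accepted

2 --q--> 1
1 --q--> 1
1 --p--> 2
2 --q--> 1
1 --p--> 2
2 --p--> 0
0 --q--> 1
1 --p--> 2
2 --q--> 1
1 --q--> 1
1 --p--> 2
2 --p--> 0
0 --p--> 3
3 --q--> 0
0 --p--> 3
3 --p--> 3
End in state 3, which is an accepting state.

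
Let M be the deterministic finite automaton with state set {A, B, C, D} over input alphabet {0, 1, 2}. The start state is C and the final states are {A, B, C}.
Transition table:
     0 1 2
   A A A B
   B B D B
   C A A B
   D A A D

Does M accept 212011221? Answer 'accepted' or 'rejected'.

rejected

C --2--> B
B --1--> D
D --2--> D
D --0--> A
A --1--> A
A --1--> A
A --2--> B
B --2--> B
B --1--> D
End in state D, which is not an accepting state.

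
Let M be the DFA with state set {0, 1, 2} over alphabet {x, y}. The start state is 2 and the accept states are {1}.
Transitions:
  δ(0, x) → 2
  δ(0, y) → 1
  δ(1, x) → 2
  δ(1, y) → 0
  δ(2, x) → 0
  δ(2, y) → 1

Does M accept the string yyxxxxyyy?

2 --y--> 1
1 --y--> 0
0 --x--> 2
2 --x--> 0
0 --x--> 2
2 --x--> 0
0 --y--> 1
1 --y--> 0
0 --y--> 1
End in state 1, which is an accepting state.

accepted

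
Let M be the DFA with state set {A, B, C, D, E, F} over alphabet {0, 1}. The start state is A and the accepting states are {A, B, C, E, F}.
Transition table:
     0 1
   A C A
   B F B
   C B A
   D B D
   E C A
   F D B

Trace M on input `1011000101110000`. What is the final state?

F

A --1--> A
A --0--> C
C --1--> A
A --1--> A
A --0--> C
C --0--> B
B --0--> F
F --1--> B
B --0--> F
F --1--> B
B --1--> B
B --1--> B
B --0--> F
F --0--> D
D --0--> B
B --0--> F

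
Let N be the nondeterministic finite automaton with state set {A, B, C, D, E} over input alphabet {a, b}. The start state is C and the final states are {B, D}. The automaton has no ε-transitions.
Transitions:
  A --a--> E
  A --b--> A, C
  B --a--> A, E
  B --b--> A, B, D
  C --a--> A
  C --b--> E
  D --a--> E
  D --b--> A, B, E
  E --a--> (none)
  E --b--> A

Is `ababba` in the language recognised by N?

rejected

Start: {C}
read a: {A}
read b: {A, C}
read a: {A, E}
read b: {A, C}
read b: {A, C, E}
read a: {A, E}
Reachable ∩ accepting = {} — empty.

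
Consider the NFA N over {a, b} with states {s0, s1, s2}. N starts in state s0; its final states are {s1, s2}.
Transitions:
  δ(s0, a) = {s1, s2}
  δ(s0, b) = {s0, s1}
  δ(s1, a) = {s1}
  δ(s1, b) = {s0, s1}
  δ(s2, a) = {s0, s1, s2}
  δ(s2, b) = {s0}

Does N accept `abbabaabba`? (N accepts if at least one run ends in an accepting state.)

Start: {s0}
read a: {s1, s2}
read b: {s0, s1}
read b: {s0, s1}
read a: {s1, s2}
read b: {s0, s1}
read a: {s1, s2}
read a: {s0, s1, s2}
read b: {s0, s1}
read b: {s0, s1}
read a: {s1, s2}
Reachable ∩ accepting = {s1, s2} — nonempty.

accepted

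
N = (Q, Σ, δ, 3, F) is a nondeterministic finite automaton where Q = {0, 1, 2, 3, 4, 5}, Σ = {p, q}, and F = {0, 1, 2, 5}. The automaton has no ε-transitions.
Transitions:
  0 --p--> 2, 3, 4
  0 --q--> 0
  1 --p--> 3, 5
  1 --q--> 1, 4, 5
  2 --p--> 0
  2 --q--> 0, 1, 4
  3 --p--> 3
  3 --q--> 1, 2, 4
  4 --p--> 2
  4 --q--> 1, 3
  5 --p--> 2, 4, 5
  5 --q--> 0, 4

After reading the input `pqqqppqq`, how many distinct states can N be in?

Start: {3}
read p: {3}
read q: {1, 2, 4}
read q: {0, 1, 3, 4, 5}
read q: {0, 1, 2, 3, 4, 5}
read p: {0, 2, 3, 4, 5}
read p: {0, 2, 3, 4, 5}
read q: {0, 1, 2, 3, 4}
read q: {0, 1, 2, 3, 4, 5}
Final reachable set {0, 1, 2, 3, 4, 5} has 6 states.

6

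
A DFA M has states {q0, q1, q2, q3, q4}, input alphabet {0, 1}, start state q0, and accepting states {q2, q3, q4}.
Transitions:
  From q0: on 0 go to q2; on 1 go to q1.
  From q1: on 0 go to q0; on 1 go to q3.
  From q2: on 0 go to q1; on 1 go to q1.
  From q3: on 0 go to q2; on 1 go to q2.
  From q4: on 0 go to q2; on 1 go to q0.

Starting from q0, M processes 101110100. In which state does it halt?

q1

q0 --1--> q1
q1 --0--> q0
q0 --1--> q1
q1 --1--> q3
q3 --1--> q2
q2 --0--> q1
q1 --1--> q3
q3 --0--> q2
q2 --0--> q1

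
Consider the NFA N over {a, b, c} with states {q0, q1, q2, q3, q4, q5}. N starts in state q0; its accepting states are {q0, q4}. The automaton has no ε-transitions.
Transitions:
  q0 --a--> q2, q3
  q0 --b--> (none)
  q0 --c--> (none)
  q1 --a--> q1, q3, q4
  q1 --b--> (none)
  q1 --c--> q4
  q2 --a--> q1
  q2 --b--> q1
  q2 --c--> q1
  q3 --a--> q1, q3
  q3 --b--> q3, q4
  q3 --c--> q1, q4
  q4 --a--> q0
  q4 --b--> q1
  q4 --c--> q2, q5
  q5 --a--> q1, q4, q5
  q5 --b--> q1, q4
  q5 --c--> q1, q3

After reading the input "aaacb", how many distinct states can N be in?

2

Start: {q0}
read a: {q2, q3}
read a: {q1, q3}
read a: {q1, q3, q4}
read c: {q1, q2, q4, q5}
read b: {q1, q4}
Final reachable set {q1, q4} has 2 states.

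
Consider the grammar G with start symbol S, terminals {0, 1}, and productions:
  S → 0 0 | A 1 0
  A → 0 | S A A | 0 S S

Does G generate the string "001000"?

no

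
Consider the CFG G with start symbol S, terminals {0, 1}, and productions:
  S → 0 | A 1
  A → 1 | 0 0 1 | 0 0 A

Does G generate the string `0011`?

S ⇒ A1 ⇒ 0011

yes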